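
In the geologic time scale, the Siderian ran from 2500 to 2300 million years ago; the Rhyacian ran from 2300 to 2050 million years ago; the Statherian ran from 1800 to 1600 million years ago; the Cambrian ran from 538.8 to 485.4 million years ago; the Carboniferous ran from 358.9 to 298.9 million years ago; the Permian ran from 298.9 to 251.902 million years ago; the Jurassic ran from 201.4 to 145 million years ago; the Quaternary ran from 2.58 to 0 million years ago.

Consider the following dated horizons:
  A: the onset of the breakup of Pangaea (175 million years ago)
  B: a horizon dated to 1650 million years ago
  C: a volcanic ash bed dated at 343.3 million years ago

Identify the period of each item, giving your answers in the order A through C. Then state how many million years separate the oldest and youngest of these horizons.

A — Jurassic; B — Statherian; C — Carboniferous; span 1475 million years

A: 175 Ma lies in 201.4–145 Ma, so Jurassic.
B: 1650 Ma lies in 1800–1600 Ma, so Statherian.
C: 343.3 Ma lies in 358.9–298.9 Ma, so Carboniferous.
Oldest = 1650 Ma, youngest = 175 Ma → span 1475 Myr.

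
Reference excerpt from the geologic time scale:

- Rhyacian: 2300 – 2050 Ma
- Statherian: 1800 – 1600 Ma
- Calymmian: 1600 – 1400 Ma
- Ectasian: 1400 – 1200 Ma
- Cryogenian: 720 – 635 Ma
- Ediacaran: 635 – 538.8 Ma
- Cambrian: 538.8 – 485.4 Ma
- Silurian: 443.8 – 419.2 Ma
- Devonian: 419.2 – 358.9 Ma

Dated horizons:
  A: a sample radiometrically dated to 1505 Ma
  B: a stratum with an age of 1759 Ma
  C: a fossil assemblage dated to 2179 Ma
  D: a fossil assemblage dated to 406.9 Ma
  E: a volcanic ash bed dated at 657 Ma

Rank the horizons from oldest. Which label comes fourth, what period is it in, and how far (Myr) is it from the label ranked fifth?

Larger Ma means older, so oldest first: C 2179 > B 1759 > A 1505 > E 657 > D 406.9.
Counting 4 along gives E (657 Ma); the excerpt puts that inside the Cryogenian, 720–635 Ma.
Next in line is D (406.9 Ma), and 657 − 406.9 = 250.1 Myr.

E, in the Cryogenian; 250.1 million years to D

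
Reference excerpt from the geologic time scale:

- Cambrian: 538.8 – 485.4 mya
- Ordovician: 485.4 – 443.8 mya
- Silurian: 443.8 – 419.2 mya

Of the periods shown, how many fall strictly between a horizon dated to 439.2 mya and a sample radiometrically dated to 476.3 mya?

Checking each listed span, none has both start < 476.3 Ma and end > 439.2 Ma — every period straddles one of the two dates or lies outside them — so the count is 0.

0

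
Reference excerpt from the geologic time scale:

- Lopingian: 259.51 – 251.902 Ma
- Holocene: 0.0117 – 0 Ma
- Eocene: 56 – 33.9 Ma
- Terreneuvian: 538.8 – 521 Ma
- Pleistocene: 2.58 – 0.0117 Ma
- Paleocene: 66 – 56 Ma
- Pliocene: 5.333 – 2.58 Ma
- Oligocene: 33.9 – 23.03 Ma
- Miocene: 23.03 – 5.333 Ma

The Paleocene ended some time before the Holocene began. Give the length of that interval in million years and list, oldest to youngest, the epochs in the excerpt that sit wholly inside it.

The Paleocene closes at 56 Ma and the Holocene opens at 0.0117 Ma, so the interval is 56 − 0.0117 = 55.9883 Myr.
An epoch fits inside if it starts at or after 56 Ma and ends at or before 0.0117 Ma; oldest first that gives Eocene, Oligocene, Miocene, Pliocene, Pleistocene.

55.9883 million years; Eocene, Oligocene, Miocene, Pliocene, Pleistocene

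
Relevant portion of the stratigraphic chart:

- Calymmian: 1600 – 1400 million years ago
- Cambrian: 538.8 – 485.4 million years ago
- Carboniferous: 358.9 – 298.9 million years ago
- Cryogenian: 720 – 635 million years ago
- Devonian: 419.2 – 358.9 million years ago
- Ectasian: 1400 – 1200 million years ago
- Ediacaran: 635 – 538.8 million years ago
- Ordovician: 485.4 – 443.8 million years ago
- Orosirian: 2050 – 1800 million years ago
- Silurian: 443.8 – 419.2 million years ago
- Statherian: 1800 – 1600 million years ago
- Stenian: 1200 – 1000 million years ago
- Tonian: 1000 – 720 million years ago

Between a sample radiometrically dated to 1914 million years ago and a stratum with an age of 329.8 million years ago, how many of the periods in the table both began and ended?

The older date is 1914 Ma and the younger is 329.8 Ma.
Periods with start < 1914 and end > 329.8 Ma: Statherian (1800–1600), Calymmian (1600–1400), Ectasian (1400–1200), Stenian (1200–1000), Tonian (1000–720), Cryogenian (720–635), Ediacaran (635–538.8), Cambrian (538.8–485.4), Ordovician (485.4–443.8), Silurian (443.8–419.2), Devonian (419.2–358.9).
That is 11 complete periods.

11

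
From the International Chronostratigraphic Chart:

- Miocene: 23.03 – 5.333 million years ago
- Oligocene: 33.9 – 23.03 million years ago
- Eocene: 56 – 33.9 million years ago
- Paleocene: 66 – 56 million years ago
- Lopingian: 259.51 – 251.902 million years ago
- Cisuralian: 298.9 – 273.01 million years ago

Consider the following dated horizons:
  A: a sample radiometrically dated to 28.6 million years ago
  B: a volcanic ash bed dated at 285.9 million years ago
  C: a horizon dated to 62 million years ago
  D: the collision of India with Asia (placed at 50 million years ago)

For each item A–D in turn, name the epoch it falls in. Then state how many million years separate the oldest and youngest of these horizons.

Match each age against the start–end ranges in the excerpt: A = 28.6 Ma → Oligocene (33.9–23.03); B = 285.9 Ma → Cisuralian (298.9–273.01); C = 62 Ma → Paleocene (66–56); D = 50 Ma → Eocene (56–33.9).
The largest age is 285.9 Ma and the smallest is 28.6 Ma; their difference is 257.3 Myr.

A — Oligocene; B — Cisuralian; C — Paleocene; D — Eocene; span 257.3 million years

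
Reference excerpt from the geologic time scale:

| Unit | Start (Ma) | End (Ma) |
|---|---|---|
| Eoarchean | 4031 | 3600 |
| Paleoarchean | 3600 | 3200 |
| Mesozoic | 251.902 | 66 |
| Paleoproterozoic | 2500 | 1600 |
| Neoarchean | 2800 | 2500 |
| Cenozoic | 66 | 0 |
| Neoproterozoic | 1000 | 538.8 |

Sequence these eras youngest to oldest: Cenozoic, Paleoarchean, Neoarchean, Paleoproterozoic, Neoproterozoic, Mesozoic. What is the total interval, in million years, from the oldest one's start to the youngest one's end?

Start ages (Ma): Paleoarchean 3600, Neoarchean 2800, Paleoproterozoic 2500, Neoproterozoic 1000, Mesozoic 251.902, Cenozoic 66.
Ordered youngest to oldest: Cenozoic, Mesozoic, Neoproterozoic, Paleoproterozoic, Neoarchean, Paleoarchean.
Span = 3600 − 0 = 3600 Myr.

Cenozoic → Mesozoic → Neoproterozoic → Paleoproterozoic → Neoarchean → Paleoarchean; total span 3600 Myr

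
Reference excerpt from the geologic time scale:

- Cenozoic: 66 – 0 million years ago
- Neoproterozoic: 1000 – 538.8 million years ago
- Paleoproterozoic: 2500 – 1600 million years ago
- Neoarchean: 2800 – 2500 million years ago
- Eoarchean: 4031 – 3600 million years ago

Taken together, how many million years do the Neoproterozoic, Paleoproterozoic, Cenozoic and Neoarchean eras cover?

Duration is start − end for each: (1000 − 538.8) + (2500 − 1600) + (66 − 0) + (2800 − 2500).
That is 461.2 + 900 + 66 + 300, which totals 1727.2 million years.

1727.2 million years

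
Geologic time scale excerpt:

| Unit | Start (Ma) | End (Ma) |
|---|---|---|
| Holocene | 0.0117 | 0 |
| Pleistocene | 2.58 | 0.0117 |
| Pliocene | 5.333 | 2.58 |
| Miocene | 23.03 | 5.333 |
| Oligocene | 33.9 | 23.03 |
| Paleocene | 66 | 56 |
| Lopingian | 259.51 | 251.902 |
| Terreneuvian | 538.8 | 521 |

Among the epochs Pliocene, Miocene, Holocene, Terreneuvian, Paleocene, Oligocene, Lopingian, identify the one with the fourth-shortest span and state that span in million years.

Paleocene, 10 million years

Durations: Pliocene 2.753; Miocene 17.697; Holocene 0.0117; Terreneuvian 17.8; Paleocene 10; Oligocene 10.87; Lopingian 7.608 Myr.
Sorted shortest-first: Holocene (0.0117), Pliocene (2.753), Lopingian (7.608), Paleocene (10), Oligocene (10.87), Miocene (17.697), Terreneuvian (17.8).
The fourth shortest is Paleocene at 10 Myr.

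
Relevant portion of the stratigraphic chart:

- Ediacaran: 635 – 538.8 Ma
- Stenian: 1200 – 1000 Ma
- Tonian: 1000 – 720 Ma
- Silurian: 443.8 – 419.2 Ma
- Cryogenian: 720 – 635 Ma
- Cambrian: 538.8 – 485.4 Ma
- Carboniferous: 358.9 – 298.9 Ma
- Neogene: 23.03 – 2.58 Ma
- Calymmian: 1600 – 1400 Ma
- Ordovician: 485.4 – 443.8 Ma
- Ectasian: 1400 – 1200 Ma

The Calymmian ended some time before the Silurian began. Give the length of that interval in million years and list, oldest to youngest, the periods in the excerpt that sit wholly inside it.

956.2 million years; Ectasian, Stenian, Tonian, Cryogenian, Ediacaran, Cambrian, Ordovician

The Calymmian closes at 1400 Ma and the Silurian opens at 443.8 Ma, so the interval is 1400 − 443.8 = 956.2 Myr.
A period fits inside if it starts at or after 1400 Ma and ends at or before 443.8 Ma; oldest first that gives Ectasian, Stenian, Tonian, Cryogenian, Ediacaran, Cambrian, Ordovician.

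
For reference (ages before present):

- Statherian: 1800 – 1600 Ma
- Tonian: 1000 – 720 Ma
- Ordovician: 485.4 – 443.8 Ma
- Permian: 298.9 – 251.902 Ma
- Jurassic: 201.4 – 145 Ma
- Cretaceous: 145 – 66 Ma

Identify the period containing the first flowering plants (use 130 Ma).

Cretaceous

130 Ma lies between 145 and 66 Ma, so it falls in the Cretaceous.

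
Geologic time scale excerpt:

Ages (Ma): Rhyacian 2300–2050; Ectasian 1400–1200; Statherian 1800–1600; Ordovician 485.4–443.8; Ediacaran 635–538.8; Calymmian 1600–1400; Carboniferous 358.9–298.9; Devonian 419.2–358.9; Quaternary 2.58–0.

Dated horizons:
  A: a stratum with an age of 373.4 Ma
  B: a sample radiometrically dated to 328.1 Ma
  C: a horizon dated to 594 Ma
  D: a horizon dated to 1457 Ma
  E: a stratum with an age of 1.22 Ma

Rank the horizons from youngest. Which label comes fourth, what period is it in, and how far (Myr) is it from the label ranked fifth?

C, in the Ediacaran; 863 million years to D

Sorted youngest-first by Ma: E (1.22), B (328.1), A (373.4), C (594), D (1457).
The fourth youngest is C at 594 Ma, which lies in 635–538.8 Ma: the Ediacaran.
The fifth youngest is D at 1457 Ma; separation = |594 − 1457| = 863 Myr.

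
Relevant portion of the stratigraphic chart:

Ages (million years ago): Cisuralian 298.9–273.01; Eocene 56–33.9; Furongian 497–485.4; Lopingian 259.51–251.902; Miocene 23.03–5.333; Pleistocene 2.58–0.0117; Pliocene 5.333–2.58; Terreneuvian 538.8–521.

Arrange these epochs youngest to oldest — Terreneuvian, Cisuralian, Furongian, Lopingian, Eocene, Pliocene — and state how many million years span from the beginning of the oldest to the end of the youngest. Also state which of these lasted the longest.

Pliocene, Eocene, Lopingian, Cisuralian, Furongian, Terreneuvian; total span 536.22 Myr; longest is Cisuralian

From the excerpt: Terreneuvian 538.8–521; Cisuralian 298.9–273.01; Furongian 497–485.4; Lopingian 259.51–251.902; Eocene 56–33.9; Pliocene 5.333–2.58 (Ma).
Larger Ma is earlier, so the oldest is Terreneuvian and the youngest is Pliocene; youngest to oldest: Pliocene, Eocene, Lopingian, Cisuralian, Furongian, Terreneuvian.
Oldest start 538.8 minus youngest end 2.58 gives 536.22 Myr overall.
Individual lengths (start − end): Terreneuvian 17.8; Cisuralian 25.89; Eocene 22.1; Pliocene 2.753; Lopingian 7.608; Furongian 11.6. The largest is Cisuralian at 25.89 Myr.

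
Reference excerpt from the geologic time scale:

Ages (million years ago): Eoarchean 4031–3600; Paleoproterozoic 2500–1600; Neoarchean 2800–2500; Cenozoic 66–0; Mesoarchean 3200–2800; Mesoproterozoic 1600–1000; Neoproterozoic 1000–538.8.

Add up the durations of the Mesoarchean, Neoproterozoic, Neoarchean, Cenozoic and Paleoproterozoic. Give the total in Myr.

2127.2 million years

Each duration: Mesoarchean = 400; Neoproterozoic = 461.2; Neoarchean = 300; Cenozoic = 66; Paleoproterozoic = 900.
Sum: 400 + 461.2 + 300 + 66 + 900 = 2127.2 Myr.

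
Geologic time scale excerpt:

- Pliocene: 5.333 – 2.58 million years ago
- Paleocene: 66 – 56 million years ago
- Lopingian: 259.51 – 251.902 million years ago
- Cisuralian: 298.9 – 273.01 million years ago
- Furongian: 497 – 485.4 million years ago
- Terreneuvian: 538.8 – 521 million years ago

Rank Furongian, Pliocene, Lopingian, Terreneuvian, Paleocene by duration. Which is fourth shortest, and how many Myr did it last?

Furongian, 11.6 million years

Durations: Furongian 11.6; Pliocene 2.753; Lopingian 7.608; Terreneuvian 17.8; Paleocene 10 Myr.
Sorted shortest-first: Pliocene (2.753), Lopingian (7.608), Paleocene (10), Furongian (11.6), Terreneuvian (17.8).
The fourth shortest is Furongian at 11.6 Myr.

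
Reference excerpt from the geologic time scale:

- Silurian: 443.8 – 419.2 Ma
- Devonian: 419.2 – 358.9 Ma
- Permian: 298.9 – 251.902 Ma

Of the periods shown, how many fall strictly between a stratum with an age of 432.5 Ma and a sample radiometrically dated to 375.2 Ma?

0

Checking each listed span, none has both start < 432.5 Ma and end > 375.2 Ma — every period straddles one of the two dates or lies outside them — so the count is 0.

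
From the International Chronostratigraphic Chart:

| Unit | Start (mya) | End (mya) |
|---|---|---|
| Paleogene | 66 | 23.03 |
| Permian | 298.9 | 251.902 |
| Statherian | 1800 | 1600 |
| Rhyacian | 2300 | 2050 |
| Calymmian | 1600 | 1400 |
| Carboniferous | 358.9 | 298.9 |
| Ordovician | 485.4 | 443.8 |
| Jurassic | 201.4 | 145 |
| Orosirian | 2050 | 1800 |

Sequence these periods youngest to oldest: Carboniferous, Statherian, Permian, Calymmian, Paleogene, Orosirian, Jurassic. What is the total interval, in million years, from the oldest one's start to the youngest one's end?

Start ages (Ma): Orosirian 2050, Statherian 1800, Calymmian 1600, Carboniferous 358.9, Permian 298.9, Jurassic 201.4, Paleogene 66.
Ordered youngest to oldest: Paleogene, Jurassic, Permian, Carboniferous, Calymmian, Statherian, Orosirian.
Span = 2050 − 23.03 = 2026.97 Myr.

Paleogene → Jurassic → Permian → Carboniferous → Calymmian → Statherian → Orosirian; total span 2026.97 Myr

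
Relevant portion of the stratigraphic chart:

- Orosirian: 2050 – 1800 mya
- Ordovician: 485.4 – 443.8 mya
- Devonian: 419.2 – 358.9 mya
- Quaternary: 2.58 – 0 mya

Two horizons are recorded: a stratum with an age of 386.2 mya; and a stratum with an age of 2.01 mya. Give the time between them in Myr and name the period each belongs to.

384.19 million years apart; the first in the Devonian, the second in the Quaternary

Elapsed time: 386.2 − 2.01 = 384.19 Myr.
386.2 Ma lies within 419.2–358.9 Ma: Devonian.
2.01 Ma lies within 2.58–0 Ma: Quaternary.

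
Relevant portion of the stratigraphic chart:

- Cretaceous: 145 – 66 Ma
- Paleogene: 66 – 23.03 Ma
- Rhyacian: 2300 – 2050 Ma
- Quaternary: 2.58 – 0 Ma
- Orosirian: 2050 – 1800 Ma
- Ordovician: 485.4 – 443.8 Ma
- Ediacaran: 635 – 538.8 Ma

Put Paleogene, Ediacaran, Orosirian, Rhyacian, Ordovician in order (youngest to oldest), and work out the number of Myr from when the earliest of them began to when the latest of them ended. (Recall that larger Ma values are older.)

From the excerpt: Paleogene 66–23.03; Ediacaran 635–538.8; Orosirian 2050–1800; Rhyacian 2300–2050; Ordovician 485.4–443.8 (Ma).
Larger Ma is earlier, so the oldest is Rhyacian and the youngest is Paleogene; youngest to oldest: Paleogene, Ordovician, Ediacaran, Orosirian, Rhyacian.
Oldest start 2300 minus youngest end 23.03 gives 2276.97 Myr overall.

Paleogene, Ordovician, Ediacaran, Orosirian, Rhyacian; total span 2276.97 Myr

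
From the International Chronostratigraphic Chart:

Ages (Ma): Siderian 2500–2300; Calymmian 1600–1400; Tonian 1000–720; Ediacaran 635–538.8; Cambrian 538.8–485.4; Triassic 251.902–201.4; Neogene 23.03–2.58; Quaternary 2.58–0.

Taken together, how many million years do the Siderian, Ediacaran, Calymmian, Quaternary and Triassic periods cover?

Duration is start − end for each: (2500 − 2300) + (635 − 538.8) + (1600 − 1400) + (2.58 − 0) + (251.902 − 201.4).
That is 200 + 96.2 + 200 + 2.58 + 50.502, which totals 549.282 million years.

549.282 million years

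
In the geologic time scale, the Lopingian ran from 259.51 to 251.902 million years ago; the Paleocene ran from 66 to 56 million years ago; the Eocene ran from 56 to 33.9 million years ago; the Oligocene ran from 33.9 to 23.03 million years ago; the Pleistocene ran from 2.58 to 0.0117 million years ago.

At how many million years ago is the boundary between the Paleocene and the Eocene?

The Paleocene ends and the Eocene begins at 56 million years ago.

56 million years ago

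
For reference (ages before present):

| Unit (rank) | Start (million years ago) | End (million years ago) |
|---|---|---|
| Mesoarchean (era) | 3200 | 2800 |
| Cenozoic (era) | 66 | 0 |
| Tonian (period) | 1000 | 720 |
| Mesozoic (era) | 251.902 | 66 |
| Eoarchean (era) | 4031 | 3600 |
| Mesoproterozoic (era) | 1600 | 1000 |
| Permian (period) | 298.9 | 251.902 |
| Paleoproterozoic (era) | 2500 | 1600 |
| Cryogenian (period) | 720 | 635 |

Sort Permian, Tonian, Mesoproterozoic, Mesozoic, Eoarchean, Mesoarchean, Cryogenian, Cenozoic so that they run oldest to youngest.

Eoarchean → Mesoarchean → Mesoproterozoic → Tonian → Cryogenian → Permian → Mesozoic → Cenozoic

Sorting by start age (descending Ma, since larger Ma = older): Eoarchean start 4031, Mesoarchean start 3200, Mesoproterozoic start 1600, Tonian start 1000, Cryogenian start 720, Permian start 298.9, Mesozoic start 251.902, Cenozoic start 66.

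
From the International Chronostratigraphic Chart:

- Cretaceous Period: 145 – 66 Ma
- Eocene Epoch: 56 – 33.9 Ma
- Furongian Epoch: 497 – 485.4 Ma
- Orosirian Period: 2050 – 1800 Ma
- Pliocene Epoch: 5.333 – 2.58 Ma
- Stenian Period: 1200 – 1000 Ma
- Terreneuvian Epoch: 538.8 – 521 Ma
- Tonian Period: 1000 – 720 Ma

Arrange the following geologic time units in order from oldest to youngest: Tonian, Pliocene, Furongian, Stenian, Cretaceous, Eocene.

The oldest of these is Stenian (starts 1200 Ma) and the youngest is Pliocene (ends 2.58 Ma).
In between, by decreasing start age: Tonian (1000), Furongian (497), Cretaceous (145), Eocene (56).

Stenian, then Tonian, then Furongian, then Cretaceous, then Eocene, then Pliocene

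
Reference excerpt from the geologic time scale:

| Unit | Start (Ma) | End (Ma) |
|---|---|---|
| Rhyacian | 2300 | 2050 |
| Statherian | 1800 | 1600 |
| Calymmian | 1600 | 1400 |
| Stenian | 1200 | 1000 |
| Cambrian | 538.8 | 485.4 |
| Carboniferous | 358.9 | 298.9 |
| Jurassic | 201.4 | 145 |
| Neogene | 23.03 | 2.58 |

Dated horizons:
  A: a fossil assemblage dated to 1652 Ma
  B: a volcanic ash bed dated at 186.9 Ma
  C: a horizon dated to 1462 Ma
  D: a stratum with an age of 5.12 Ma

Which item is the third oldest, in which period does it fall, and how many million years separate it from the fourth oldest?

Larger Ma means older, so oldest first: A 1652 > C 1462 > B 186.9 > D 5.12.
Counting 3 along gives B (186.9 Ma); the excerpt puts that inside the Jurassic, 201.4–145 Ma.
Next in line is D (5.12 Ma), and 186.9 − 5.12 = 181.78 Myr.

B, in the Jurassic; 181.78 million years to D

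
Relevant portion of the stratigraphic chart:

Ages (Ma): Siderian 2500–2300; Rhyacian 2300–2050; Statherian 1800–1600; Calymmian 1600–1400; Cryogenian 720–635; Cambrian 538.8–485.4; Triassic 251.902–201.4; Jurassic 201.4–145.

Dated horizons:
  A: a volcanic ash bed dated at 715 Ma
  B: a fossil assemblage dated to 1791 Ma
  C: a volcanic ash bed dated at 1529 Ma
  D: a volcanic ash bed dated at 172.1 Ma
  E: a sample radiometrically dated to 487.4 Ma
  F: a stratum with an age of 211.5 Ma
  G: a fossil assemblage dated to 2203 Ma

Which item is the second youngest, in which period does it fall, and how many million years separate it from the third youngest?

F, in the Triassic; 275.9 million years to E

Smaller Ma means younger, so youngest first: D 172.1 < F 211.5 < E 487.4 < A 715 < C 1529 < B 1791 < G 2203.
Counting 2 along gives F (211.5 Ma); the excerpt puts that inside the Triassic, 251.902–201.4 Ma.
Next in line is E (487.4 Ma), and 487.4 − 211.5 = 275.9 Myr.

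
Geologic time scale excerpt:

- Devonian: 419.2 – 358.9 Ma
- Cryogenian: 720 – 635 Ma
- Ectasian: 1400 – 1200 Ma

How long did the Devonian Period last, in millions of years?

419.2 − 358.9 = 60.3 million years.

60.3 million years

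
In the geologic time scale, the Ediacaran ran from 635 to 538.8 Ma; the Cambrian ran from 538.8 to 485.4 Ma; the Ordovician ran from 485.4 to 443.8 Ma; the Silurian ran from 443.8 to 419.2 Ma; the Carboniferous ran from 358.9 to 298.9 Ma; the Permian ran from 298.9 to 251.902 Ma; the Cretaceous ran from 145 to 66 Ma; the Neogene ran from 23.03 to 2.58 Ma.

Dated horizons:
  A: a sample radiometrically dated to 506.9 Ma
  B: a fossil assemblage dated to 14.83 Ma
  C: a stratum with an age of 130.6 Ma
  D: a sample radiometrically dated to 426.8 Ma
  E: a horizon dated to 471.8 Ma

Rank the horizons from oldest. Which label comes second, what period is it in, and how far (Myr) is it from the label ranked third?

Sorted oldest-first by Ma: A (506.9), E (471.8), D (426.8), C (130.6), B (14.83).
The second oldest is E at 471.8 Ma, which lies in 485.4–443.8 Ma: the Ordovician.
The third oldest is D at 426.8 Ma; separation = |471.8 − 426.8| = 45 Myr.

E, in the Ordovician; 45 million years to D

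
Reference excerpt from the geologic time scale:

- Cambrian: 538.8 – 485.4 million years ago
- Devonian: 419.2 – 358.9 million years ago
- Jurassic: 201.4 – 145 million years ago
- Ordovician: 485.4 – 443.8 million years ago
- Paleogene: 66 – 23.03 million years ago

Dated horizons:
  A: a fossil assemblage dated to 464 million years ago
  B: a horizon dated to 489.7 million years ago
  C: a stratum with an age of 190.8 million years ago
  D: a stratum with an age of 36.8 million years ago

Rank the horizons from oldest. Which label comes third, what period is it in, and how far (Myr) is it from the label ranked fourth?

Larger Ma means older, so oldest first: B 489.7 > A 464 > C 190.8 > D 36.8.
Counting 3 along gives C (190.8 Ma); the excerpt puts that inside the Jurassic, 201.4–145 Ma.
Next in line is D (36.8 Ma), and 190.8 − 36.8 = 154 Myr.

C, in the Jurassic; 154 million years to D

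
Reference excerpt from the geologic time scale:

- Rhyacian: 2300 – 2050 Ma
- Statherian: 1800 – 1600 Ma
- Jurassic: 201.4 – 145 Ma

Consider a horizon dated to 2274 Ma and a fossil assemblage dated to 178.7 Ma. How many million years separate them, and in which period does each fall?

Elapsed time: 2274 − 178.7 = 2095.3 Myr.
2274 Ma lies within 2300–2050 Ma: Rhyacian.
178.7 Ma lies within 201.4–145 Ma: Jurassic.

2095.3 million years apart; the first in the Rhyacian, the second in the Jurassic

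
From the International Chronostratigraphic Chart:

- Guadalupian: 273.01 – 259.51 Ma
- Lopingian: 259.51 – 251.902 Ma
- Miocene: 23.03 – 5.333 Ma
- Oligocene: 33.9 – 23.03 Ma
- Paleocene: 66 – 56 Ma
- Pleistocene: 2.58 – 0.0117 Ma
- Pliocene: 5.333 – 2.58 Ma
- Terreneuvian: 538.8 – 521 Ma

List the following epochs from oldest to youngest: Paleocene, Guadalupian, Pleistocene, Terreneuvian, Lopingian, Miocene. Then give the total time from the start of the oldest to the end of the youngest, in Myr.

Terreneuvian → Guadalupian → Lopingian → Paleocene → Miocene → Pleistocene; total span 538.7883 Myr

From the excerpt: Paleocene 66–56; Guadalupian 273.01–259.51; Pleistocene 2.58–0.0117; Terreneuvian 538.8–521; Lopingian 259.51–251.902; Miocene 23.03–5.333 (Ma).
Larger Ma is earlier, so the oldest is Terreneuvian and the youngest is Pleistocene; oldest to youngest: Terreneuvian, Guadalupian, Lopingian, Paleocene, Miocene, Pleistocene.
Oldest start 538.8 minus youngest end 0.0117 gives 538.7883 Myr overall.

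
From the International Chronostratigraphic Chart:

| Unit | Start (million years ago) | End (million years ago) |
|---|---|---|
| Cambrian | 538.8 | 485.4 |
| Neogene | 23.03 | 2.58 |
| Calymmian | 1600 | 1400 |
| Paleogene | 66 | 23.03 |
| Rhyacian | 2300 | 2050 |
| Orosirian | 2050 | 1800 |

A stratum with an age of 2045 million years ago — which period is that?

2045 Ma lies between 2050 and 1800 Ma, so it falls in the Orosirian.

Orosirian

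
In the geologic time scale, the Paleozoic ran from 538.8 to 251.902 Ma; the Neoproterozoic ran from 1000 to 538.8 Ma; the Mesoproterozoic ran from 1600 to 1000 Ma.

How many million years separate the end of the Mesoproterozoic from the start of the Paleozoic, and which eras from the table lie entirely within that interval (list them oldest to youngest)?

461.2 million years; Neoproterozoic

The Mesoproterozoic closes at 1000 Ma and the Paleozoic opens at 538.8 Ma, so the interval is 1000 − 538.8 = 461.2 Myr.
An era fits inside if it starts at or after 1000 Ma and ends at or before 538.8 Ma; oldest first that gives Neoproterozoic.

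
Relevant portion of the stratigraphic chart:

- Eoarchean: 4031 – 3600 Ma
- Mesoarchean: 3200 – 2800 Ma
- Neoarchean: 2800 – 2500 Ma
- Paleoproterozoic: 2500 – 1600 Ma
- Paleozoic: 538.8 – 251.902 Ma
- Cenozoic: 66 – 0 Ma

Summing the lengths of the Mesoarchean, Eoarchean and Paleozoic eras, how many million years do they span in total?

Each duration: Mesoarchean = 400; Eoarchean = 431; Paleozoic = 286.898.
Sum: 400 + 431 + 286.898 = 1117.898 Myr.

1117.898 million years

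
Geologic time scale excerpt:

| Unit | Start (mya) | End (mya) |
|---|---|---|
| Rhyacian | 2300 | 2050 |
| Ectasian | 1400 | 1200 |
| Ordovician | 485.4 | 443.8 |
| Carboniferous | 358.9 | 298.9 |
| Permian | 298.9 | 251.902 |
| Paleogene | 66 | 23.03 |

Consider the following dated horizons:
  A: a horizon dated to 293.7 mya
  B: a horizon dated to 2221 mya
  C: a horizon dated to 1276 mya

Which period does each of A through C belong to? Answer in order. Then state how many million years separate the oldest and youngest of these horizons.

Match each age against the start–end ranges in the excerpt: A = 293.7 Ma → Permian (298.9–251.902); B = 2221 Ma → Rhyacian (2300–2050); C = 1276 Ma → Ectasian (1400–1200).
The largest age is 2221 Ma and the smallest is 293.7 Ma; their difference is 1927.3 Myr.

A — Permian; B — Rhyacian; C — Ectasian; span 1927.3 million years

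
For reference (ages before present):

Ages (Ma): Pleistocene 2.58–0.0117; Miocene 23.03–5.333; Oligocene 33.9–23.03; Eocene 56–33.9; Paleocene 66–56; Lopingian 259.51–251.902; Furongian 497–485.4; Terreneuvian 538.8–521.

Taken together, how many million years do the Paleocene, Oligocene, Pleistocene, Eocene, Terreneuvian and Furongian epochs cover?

74.9383 million years

Each duration: Paleocene = 10; Oligocene = 10.87; Pleistocene = 2.5683; Eocene = 22.1; Terreneuvian = 17.8; Furongian = 11.6.
Sum: 10 + 10.87 + 2.5683 + 22.1 + 17.8 + 11.6 = 74.9383 Myr.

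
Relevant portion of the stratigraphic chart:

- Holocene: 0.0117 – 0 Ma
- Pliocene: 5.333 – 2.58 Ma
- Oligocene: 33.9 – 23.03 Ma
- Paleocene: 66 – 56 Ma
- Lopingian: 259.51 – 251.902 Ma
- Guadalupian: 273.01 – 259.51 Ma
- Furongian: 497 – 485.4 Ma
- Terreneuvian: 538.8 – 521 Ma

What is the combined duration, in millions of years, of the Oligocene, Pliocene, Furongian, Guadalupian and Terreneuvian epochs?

Each duration: Oligocene = 10.87; Pliocene = 2.753; Furongian = 11.6; Guadalupian = 13.5; Terreneuvian = 17.8.
Sum: 10.87 + 2.753 + 11.6 + 13.5 + 17.8 = 56.523 Myr.

56.523 million years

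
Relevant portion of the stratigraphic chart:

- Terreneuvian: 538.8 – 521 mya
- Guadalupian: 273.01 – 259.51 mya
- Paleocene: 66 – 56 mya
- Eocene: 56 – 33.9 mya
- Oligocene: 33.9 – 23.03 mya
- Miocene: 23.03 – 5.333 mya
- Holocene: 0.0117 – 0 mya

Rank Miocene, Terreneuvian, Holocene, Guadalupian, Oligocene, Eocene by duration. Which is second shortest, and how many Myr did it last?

Oligocene, 10.87 million years

Durations: Miocene 17.697; Terreneuvian 17.8; Holocene 0.0117; Guadalupian 13.5; Oligocene 10.87; Eocene 22.1 Myr.
Sorted shortest-first: Holocene (0.0117), Oligocene (10.87), Guadalupian (13.5), Miocene (17.697), Terreneuvian (17.8), Eocene (22.1).
The second shortest is Oligocene at 10.87 Myr.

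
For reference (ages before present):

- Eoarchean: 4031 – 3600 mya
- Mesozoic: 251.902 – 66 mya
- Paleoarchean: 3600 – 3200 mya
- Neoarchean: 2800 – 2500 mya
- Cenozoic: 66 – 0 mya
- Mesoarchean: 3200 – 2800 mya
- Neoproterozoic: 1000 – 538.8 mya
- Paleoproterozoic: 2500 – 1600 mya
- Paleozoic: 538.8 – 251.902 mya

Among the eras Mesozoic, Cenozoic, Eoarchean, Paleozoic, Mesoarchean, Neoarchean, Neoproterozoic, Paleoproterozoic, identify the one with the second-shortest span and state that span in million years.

Durations: Mesozoic 185.902; Cenozoic 66; Eoarchean 431; Paleozoic 286.898; Mesoarchean 400; Neoarchean 300; Neoproterozoic 461.2; Paleoproterozoic 900 Myr.
Sorted shortest-first: Cenozoic (66), Mesozoic (185.902), Paleozoic (286.898), Neoarchean (300), Mesoarchean (400), Eoarchean (431), Neoproterozoic (461.2), Paleoproterozoic (900).
The second shortest is Mesozoic at 185.902 Myr.

Mesozoic, 185.902 million years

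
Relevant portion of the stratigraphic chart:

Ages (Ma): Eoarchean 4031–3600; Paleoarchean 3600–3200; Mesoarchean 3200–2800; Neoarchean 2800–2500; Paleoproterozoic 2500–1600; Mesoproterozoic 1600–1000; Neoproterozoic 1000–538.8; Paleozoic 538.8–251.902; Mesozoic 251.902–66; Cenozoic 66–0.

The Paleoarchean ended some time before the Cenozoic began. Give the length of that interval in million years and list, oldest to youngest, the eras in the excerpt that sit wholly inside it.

3134 million years; Mesoarchean, Neoarchean, Paleoproterozoic, Mesoproterozoic, Neoproterozoic, Paleozoic, Mesozoic

End of Paleoarchean = 3200 Ma; start of Cenozoic = 66 Ma.
Gap = 3200 − 66 = 3134 Myr.
Eras wholly inside 3200–66 Ma: Mesoarchean (3200–2800), Neoarchean (2800–2500), Paleoproterozoic (2500–1600), Mesoproterozoic (1600–1000), Neoproterozoic (1000–538.8), Paleozoic (538.8–251.902), Mesozoic (251.902–66).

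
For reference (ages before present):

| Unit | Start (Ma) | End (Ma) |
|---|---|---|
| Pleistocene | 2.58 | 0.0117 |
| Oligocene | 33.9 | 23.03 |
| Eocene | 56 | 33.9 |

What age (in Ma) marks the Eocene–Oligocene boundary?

The Eocene ends and the Oligocene begins at 33.9 Ma.

33.9 Ma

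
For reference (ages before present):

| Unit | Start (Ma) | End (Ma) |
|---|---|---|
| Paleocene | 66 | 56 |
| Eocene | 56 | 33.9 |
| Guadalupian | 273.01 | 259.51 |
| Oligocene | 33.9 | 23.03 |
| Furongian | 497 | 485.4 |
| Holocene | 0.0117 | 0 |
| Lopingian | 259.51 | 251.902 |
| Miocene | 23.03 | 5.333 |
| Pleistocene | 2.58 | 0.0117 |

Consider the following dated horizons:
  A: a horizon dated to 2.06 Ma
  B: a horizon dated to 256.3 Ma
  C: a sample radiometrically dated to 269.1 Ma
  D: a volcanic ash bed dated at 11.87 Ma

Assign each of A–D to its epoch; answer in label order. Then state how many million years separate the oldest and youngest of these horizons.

A — Pleistocene; B — Lopingian; C — Guadalupian; D — Miocene; span 267.04 million years

Match each age against the start–end ranges in the excerpt: A = 2.06 Ma → Pleistocene (2.58–0.0117); B = 256.3 Ma → Lopingian (259.51–251.902); C = 269.1 Ma → Guadalupian (273.01–259.51); D = 11.87 Ma → Miocene (23.03–5.333).
The largest age is 269.1 Ma and the smallest is 2.06 Ma; their difference is 267.04 Myr.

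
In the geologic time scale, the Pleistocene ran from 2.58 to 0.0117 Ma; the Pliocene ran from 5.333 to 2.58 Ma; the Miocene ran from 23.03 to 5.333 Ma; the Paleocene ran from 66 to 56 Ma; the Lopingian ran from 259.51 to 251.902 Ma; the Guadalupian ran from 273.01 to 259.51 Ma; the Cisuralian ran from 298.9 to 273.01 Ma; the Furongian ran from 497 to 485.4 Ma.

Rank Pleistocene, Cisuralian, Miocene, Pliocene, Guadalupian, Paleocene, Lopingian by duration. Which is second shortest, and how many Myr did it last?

Start − end for each: Pleistocene 2.58 − 0.0117 = 2.5683; Cisuralian 298.9 − 273.01 = 25.89; Miocene 23.03 − 5.333 = 17.697; Pliocene 5.333 − 2.58 = 2.753; Guadalupian 273.01 − 259.51 = 13.5; Paleocene 66 − 56 = 10; Lopingian 259.51 − 251.902 = 7.608.
Ranking these from shortest: Pleistocene < Pliocene < Lopingian < Paleocene < Guadalupian < Miocene < Cisuralian.
Position 2 in that ranking is Pliocene, which lasted 2.753 Myr.

Pliocene, 2.753 million years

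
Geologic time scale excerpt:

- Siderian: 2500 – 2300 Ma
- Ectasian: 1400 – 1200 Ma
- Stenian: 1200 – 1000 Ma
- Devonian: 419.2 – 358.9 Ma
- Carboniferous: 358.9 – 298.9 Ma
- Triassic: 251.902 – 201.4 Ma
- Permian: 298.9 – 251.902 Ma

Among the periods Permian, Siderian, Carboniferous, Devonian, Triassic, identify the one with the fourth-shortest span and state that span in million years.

Devonian, 60.3 million years

Start − end for each: Permian 298.9 − 251.902 = 46.998; Siderian 2500 − 2300 = 200; Carboniferous 358.9 − 298.9 = 60; Devonian 419.2 − 358.9 = 60.3; Triassic 251.902 − 201.4 = 50.502.
Ranking these from shortest: Permian < Triassic < Carboniferous < Devonian < Siderian.
Position 4 in that ranking is Devonian, which lasted 60.3 Myr.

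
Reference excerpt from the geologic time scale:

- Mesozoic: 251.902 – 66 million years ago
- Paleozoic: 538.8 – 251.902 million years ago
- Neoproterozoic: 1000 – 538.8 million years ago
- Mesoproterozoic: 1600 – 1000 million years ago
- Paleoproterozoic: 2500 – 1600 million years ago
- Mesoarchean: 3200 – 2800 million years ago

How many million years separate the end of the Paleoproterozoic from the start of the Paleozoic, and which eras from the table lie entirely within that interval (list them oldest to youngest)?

1061.2 million years; Mesoproterozoic, Neoproterozoic

End of Paleoproterozoic = 1600 Ma; start of Paleozoic = 538.8 Ma.
Gap = 1600 − 538.8 = 1061.2 Myr.
Eras wholly inside 1600–538.8 Ma: Mesoproterozoic (1600–1000), Neoproterozoic (1000–538.8).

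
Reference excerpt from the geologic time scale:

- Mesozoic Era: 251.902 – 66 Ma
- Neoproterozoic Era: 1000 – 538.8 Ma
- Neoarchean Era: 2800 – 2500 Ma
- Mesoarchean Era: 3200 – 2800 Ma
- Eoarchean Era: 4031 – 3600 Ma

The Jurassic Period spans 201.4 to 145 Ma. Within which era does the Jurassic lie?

Mesozoic

The Jurassic (201.4–145 Ma) lies entirely within 251.902–66 Ma, the Mesozoic Era.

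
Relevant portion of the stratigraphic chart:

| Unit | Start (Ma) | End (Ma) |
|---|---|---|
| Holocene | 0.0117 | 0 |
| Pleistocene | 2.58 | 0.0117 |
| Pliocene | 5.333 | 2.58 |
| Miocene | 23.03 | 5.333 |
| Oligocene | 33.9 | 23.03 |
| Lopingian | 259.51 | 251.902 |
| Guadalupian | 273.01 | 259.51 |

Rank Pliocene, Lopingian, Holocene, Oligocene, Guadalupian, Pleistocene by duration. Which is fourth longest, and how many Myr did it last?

Durations: Pliocene 2.753; Lopingian 7.608; Holocene 0.0117; Oligocene 10.87; Guadalupian 13.5; Pleistocene 2.5683 Myr.
Sorted longest-first: Guadalupian (13.5), Oligocene (10.87), Lopingian (7.608), Pliocene (2.753), Pleistocene (2.5683), Holocene (0.0117).
The fourth longest is Pliocene at 2.753 Myr.

Pliocene, 2.753 million years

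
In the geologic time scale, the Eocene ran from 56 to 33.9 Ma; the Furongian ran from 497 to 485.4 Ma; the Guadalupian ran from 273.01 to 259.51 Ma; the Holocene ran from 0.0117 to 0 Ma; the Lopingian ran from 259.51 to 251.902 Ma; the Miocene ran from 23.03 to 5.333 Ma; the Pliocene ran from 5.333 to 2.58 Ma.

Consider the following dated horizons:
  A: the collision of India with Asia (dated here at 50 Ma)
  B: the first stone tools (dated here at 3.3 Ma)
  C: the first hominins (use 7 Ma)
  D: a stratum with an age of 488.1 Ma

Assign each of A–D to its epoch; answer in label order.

A: 50 Ma lies in 56–33.9 Ma, so Eocene.
B: 3.3 Ma lies in 5.333–2.58 Ma, so Pliocene.
C: 7 Ma lies in 23.03–5.333 Ma, so Miocene.
D: 488.1 Ma lies in 497–485.4 Ma, so Furongian.

A — Eocene; B — Pliocene; C — Miocene; D — Furongian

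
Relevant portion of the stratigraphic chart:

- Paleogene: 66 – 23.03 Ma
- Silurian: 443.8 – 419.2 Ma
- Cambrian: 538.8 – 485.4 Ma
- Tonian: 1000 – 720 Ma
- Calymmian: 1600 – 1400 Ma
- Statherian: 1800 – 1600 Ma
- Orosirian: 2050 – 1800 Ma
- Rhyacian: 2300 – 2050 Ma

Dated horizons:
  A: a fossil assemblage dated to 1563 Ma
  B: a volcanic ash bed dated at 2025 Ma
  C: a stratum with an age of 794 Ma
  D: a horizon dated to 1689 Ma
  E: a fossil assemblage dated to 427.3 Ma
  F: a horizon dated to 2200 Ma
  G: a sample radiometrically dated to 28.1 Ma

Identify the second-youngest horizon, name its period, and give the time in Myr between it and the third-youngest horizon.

Smaller Ma means younger, so youngest first: G 28.1 < E 427.3 < C 794 < A 1563 < D 1689 < B 2025 < F 2200.
Counting 2 along gives E (427.3 Ma); the excerpt puts that inside the Silurian, 443.8–419.2 Ma.
Next in line is C (794 Ma), and 794 − 427.3 = 366.7 Myr.

E, in the Silurian; 366.7 million years to C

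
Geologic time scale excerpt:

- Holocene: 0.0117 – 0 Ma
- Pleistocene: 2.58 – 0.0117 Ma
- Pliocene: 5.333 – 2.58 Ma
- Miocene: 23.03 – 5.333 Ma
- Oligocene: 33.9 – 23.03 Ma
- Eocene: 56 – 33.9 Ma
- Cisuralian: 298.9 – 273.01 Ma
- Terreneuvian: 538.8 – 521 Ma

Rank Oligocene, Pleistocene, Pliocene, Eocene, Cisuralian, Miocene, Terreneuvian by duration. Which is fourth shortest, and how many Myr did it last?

Miocene, 17.697 million years

Durations: Oligocene 10.87; Pleistocene 2.5683; Pliocene 2.753; Eocene 22.1; Cisuralian 25.89; Miocene 17.697; Terreneuvian 17.8 Myr.
Sorted shortest-first: Pleistocene (2.5683), Pliocene (2.753), Oligocene (10.87), Miocene (17.697), Terreneuvian (17.8), Eocene (22.1), Cisuralian (25.89).
The fourth shortest is Miocene at 17.697 Myr.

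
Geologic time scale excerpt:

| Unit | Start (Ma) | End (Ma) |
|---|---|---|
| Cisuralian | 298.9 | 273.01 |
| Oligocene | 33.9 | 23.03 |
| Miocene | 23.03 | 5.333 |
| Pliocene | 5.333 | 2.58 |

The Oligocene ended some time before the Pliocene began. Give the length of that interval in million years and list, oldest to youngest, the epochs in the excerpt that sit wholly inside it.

The Oligocene closes at 23.03 Ma and the Pliocene opens at 5.333 Ma, so the interval is 23.03 − 5.333 = 17.697 Myr.
An epoch fits inside if it starts at or after 23.03 Ma and ends at or before 5.333 Ma; oldest first that gives Miocene.

17.697 million years; Miocene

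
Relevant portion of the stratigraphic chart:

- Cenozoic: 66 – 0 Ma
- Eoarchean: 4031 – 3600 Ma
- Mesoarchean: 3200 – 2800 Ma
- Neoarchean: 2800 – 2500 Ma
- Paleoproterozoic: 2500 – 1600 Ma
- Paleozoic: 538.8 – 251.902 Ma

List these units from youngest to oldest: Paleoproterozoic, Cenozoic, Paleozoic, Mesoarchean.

Cenozoic, Paleozoic, Paleoproterozoic, Mesoarchean

Sorting by start age (ascending Ma, since larger Ma = older): Cenozoic start 66, Paleozoic start 538.8, Paleoproterozoic start 2500, Mesoarchean start 3200.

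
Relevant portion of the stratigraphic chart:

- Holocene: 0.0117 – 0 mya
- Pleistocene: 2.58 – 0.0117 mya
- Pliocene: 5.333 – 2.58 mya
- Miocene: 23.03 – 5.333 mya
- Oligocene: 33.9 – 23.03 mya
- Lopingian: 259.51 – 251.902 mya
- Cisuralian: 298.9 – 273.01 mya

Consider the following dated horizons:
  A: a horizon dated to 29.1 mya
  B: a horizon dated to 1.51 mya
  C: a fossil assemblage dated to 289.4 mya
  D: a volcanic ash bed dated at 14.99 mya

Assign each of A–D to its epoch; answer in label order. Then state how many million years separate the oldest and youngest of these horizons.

A: 29.1 Ma lies in 33.9–23.03 Ma, so Oligocene.
B: 1.51 Ma lies in 2.58–0.0117 Ma, so Pleistocene.
C: 289.4 Ma lies in 298.9–273.01 Ma, so Cisuralian.
D: 14.99 Ma lies in 23.03–5.333 Ma, so Miocene.
Oldest = 289.4 Ma, youngest = 1.51 Ma → span 287.89 Myr.

A — Oligocene; B — Pleistocene; C — Cisuralian; D — Miocene; span 287.89 million years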